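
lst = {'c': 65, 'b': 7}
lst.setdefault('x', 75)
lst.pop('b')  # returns 7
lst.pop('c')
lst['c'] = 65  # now {'x': 75, 'c': 65}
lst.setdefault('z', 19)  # 19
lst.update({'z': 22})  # {'x': 75, 'c': 65, 'z': 22}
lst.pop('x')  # 75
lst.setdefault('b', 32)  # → 32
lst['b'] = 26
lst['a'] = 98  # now {'c': 65, 'z': 22, 'b': 26, 'a': 98}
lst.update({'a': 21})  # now {'c': 65, 'z': 22, 'b': 26, 'a': 21}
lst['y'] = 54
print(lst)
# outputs {'c': 65, 'z': 22, 'b': 26, 'a': 21, 'y': 54}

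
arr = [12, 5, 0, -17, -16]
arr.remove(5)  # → [12, 0, -17, -16]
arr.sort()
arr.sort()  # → [-17, -16, 0, 12]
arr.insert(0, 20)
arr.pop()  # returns 12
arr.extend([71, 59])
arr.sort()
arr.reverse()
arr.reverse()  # [-17, -16, 0, 20, 59, 71]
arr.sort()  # [-17, -16, 0, 20, 59, 71]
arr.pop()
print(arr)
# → [-17, -16, 0, 20, 59]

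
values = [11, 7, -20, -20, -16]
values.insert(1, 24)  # [11, 24, 7, -20, -20, -16]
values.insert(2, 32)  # [11, 24, 32, 7, -20, -20, -16]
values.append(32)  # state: [11, 24, 32, 7, -20, -20, -16, 32]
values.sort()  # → [-20, -20, -16, 7, 11, 24, 32, 32]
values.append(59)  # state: [-20, -20, -16, 7, 11, 24, 32, 32, 59]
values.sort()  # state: [-20, -20, -16, 7, 11, 24, 32, 32, 59]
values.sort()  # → [-20, -20, -16, 7, 11, 24, 32, 32, 59]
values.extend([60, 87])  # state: [-20, -20, -16, 7, 11, 24, 32, 32, 59, 60, 87]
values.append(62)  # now [-20, -20, -16, 7, 11, 24, 32, 32, 59, 60, 87, 62]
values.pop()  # 62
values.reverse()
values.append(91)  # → [87, 60, 59, 32, 32, 24, 11, 7, -16, -20, -20, 91]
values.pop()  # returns 91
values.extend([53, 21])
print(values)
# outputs [87, 60, 59, 32, 32, 24, 11, 7, -16, -20, -20, 53, 21]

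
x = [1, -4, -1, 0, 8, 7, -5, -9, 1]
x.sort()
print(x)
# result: [-9, -5, -4, -1, 0, 1, 1, 7, 8]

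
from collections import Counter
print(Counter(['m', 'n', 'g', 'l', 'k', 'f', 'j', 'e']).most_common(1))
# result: [('m', 1)]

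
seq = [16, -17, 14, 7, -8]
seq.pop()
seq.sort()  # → [-17, 7, 14, 16]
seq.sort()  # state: [-17, 7, 14, 16]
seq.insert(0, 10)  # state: [10, -17, 7, 14, 16]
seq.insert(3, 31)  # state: [10, -17, 7, 31, 14, 16]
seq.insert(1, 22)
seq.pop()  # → 16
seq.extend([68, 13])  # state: [10, 22, -17, 7, 31, 14, 68, 13]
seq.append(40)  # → [10, 22, -17, 7, 31, 14, 68, 13, 40]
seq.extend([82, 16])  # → [10, 22, -17, 7, 31, 14, 68, 13, 40, 82, 16]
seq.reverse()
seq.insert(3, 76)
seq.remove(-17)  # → [16, 82, 40, 76, 13, 68, 14, 31, 7, 22, 10]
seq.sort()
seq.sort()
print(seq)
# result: [7, 10, 13, 14, 16, 22, 31, 40, 68, 76, 82]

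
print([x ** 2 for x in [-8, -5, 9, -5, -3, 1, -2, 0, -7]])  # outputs [64, 25, 81, 25, 9, 1, 4, 0, 49]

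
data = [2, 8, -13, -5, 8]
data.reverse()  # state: [8, -5, -13, 8, 2]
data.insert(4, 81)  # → [8, -5, -13, 8, 81, 2]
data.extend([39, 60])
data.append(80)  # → [8, -5, -13, 8, 81, 2, 39, 60, 80]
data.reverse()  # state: [80, 60, 39, 2, 81, 8, -13, -5, 8]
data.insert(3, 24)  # [80, 60, 39, 24, 2, 81, 8, -13, -5, 8]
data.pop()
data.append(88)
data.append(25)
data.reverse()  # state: [25, 88, -5, -13, 8, 81, 2, 24, 39, 60, 80]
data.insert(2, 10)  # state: [25, 88, 10, -5, -13, 8, 81, 2, 24, 39, 60, 80]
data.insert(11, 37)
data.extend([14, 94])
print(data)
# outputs [25, 88, 10, -5, -13, 8, 81, 2, 24, 39, 60, 37, 80, 14, 94]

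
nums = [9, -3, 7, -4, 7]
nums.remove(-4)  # [9, -3, 7, 7]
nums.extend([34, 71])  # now [9, -3, 7, 7, 34, 71]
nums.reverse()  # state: [71, 34, 7, 7, -3, 9]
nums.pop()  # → 9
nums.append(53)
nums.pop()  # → 53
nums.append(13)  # [71, 34, 7, 7, -3, 13]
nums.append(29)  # [71, 34, 7, 7, -3, 13, 29]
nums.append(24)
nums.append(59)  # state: [71, 34, 7, 7, -3, 13, 29, 24, 59]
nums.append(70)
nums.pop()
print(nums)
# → [71, 34, 7, 7, -3, 13, 29, 24, 59]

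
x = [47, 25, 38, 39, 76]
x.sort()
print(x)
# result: [25, 38, 39, 47, 76]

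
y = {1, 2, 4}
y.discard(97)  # {1, 2, 4}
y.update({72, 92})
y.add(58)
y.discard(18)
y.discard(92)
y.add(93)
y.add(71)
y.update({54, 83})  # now {1, 2, 4, 54, 58, 71, 72, 83, 93}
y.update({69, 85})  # {1, 2, 4, 54, 58, 69, 71, 72, 83, 85, 93}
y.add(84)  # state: {1, 2, 4, 54, 58, 69, 71, 72, 83, 84, 85, 93}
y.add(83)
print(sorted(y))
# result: [1, 2, 4, 54, 58, 69, 71, 72, 83, 84, 85, 93]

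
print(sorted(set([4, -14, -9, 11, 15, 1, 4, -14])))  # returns [-14, -9, 1, 4, 11, 15]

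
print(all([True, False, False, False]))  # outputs False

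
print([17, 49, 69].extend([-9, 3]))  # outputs None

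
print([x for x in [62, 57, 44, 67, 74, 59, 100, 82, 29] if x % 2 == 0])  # [62, 44, 74, 100, 82]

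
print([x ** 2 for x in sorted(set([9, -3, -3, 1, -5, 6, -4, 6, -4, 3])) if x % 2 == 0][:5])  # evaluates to [16, 36]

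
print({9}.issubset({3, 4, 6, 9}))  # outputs True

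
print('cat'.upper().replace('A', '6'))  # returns C6T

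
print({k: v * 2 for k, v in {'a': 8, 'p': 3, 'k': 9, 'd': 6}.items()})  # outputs {'a': 16, 'p': 6, 'k': 18, 'd': 12}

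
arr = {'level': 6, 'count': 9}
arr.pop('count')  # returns 9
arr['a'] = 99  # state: {'level': 6, 'a': 99}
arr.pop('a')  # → 99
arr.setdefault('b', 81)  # 81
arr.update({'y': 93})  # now {'level': 6, 'b': 81, 'y': 93}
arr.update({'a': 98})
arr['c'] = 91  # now {'level': 6, 'b': 81, 'y': 93, 'a': 98, 'c': 91}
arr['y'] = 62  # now {'level': 6, 'b': 81, 'y': 62, 'a': 98, 'c': 91}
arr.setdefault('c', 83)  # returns 91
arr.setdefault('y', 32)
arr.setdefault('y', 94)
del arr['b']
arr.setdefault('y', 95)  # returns 62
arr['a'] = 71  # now {'level': 6, 'y': 62, 'a': 71, 'c': 91}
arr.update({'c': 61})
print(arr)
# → {'level': 6, 'y': 62, 'a': 71, 'c': 61}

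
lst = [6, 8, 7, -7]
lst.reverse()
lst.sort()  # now [-7, 6, 7, 8]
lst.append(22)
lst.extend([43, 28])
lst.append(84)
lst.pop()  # 84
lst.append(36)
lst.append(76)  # [-7, 6, 7, 8, 22, 43, 28, 36, 76]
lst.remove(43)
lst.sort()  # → [-7, 6, 7, 8, 22, 28, 36, 76]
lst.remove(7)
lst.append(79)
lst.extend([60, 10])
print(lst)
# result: [-7, 6, 8, 22, 28, 36, 76, 79, 60, 10]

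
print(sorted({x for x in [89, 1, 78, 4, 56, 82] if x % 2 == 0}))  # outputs [4, 56, 78, 82]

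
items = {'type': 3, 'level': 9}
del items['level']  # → {'type': 3}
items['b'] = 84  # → {'type': 3, 'b': 84}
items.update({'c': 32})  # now {'type': 3, 'b': 84, 'c': 32}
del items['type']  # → {'b': 84, 'c': 32}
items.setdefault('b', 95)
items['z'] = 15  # {'b': 84, 'c': 32, 'z': 15}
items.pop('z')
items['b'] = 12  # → {'b': 12, 'c': 32}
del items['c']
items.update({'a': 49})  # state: {'b': 12, 'a': 49}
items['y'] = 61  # {'b': 12, 'a': 49, 'y': 61}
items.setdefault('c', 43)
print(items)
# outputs {'b': 12, 'a': 49, 'y': 61, 'c': 43}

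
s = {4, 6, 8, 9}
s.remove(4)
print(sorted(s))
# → [6, 8, 9]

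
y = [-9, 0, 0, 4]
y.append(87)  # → [-9, 0, 0, 4, 87]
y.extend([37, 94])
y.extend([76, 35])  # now [-9, 0, 0, 4, 87, 37, 94, 76, 35]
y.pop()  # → 35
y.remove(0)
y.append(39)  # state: [-9, 0, 4, 87, 37, 94, 76, 39]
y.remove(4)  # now [-9, 0, 87, 37, 94, 76, 39]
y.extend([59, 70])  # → [-9, 0, 87, 37, 94, 76, 39, 59, 70]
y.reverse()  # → [70, 59, 39, 76, 94, 37, 87, 0, -9]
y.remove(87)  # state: [70, 59, 39, 76, 94, 37, 0, -9]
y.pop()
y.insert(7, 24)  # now [70, 59, 39, 76, 94, 37, 0, 24]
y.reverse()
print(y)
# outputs [24, 0, 37, 94, 76, 39, 59, 70]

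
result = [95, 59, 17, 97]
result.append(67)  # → [95, 59, 17, 97, 67]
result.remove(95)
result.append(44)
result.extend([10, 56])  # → [59, 17, 97, 67, 44, 10, 56]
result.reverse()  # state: [56, 10, 44, 67, 97, 17, 59]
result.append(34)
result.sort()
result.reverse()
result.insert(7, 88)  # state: [97, 67, 59, 56, 44, 34, 17, 88, 10]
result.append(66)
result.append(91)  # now [97, 67, 59, 56, 44, 34, 17, 88, 10, 66, 91]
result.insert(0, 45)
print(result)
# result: [45, 97, 67, 59, 56, 44, 34, 17, 88, 10, 66, 91]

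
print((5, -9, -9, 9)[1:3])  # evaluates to (-9, -9)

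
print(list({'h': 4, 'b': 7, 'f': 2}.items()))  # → [('h', 4), ('b', 7), ('f', 2)]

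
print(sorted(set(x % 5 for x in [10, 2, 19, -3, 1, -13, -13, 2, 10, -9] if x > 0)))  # [0, 1, 2, 4]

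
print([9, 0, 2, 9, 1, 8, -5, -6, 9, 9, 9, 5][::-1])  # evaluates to [5, 9, 9, 9, -6, -5, 8, 1, 9, 2, 0, 9]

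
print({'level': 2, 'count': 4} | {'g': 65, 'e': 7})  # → {'level': 2, 'count': 4, 'g': 65, 'e': 7}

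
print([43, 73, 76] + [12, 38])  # [43, 73, 76, 12, 38]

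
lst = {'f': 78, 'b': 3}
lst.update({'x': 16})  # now {'f': 78, 'b': 3, 'x': 16}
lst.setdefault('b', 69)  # 3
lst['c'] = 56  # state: {'f': 78, 'b': 3, 'x': 16, 'c': 56}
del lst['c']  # {'f': 78, 'b': 3, 'x': 16}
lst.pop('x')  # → 16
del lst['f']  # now {'b': 3}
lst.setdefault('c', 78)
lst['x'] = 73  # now {'b': 3, 'c': 78, 'x': 73}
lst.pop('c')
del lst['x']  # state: {'b': 3}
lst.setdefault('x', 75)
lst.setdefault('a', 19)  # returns 19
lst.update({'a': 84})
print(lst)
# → {'b': 3, 'x': 75, 'a': 84}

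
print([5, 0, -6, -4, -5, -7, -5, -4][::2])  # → [5, -6, -5, -5]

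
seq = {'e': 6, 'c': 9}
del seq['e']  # {'c': 9}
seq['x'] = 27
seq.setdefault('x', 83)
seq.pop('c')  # 9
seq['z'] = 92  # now {'x': 27, 'z': 92}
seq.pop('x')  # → 27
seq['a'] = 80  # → {'z': 92, 'a': 80}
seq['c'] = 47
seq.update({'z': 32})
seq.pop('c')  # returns 47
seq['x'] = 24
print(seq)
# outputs {'z': 32, 'a': 80, 'x': 24}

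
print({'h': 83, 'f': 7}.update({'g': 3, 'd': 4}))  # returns None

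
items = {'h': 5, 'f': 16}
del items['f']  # {'h': 5}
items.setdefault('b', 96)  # 96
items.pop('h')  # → 5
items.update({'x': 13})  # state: {'b': 96, 'x': 13}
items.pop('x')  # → 13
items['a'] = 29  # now {'b': 96, 'a': 29}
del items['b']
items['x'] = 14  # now {'a': 29, 'x': 14}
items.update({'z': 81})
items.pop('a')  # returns 29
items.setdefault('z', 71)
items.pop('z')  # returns 81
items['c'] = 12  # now {'x': 14, 'c': 12}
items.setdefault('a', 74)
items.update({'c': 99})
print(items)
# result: {'x': 14, 'c': 99, 'a': 74}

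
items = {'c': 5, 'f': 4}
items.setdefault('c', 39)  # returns 5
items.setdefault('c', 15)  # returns 5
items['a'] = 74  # {'c': 5, 'f': 4, 'a': 74}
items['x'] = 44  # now {'c': 5, 'f': 4, 'a': 74, 'x': 44}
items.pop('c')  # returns 5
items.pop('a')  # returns 74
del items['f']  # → {'x': 44}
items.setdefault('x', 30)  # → 44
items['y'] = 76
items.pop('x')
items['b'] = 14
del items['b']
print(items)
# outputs {'y': 76}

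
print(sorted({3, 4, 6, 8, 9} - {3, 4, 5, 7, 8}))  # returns [6, 9]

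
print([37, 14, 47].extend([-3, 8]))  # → None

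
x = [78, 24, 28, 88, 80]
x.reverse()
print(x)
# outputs [80, 88, 28, 24, 78]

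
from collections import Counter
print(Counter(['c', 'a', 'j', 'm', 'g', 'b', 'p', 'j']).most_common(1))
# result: [('j', 2)]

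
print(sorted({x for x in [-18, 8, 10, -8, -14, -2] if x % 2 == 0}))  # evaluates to [-18, -14, -8, -2, 8, 10]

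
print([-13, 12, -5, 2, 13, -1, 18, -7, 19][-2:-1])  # [-7]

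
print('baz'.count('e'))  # 0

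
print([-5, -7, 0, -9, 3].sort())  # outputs None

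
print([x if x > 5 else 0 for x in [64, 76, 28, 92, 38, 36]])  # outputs [64, 76, 28, 92, 38, 36]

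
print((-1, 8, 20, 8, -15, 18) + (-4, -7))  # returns (-1, 8, 20, 8, -15, 18, -4, -7)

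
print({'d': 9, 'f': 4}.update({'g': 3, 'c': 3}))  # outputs None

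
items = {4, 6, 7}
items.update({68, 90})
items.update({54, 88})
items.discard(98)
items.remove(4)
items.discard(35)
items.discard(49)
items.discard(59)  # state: {6, 7, 54, 68, 88, 90}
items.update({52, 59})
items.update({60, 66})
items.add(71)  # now {6, 7, 52, 54, 59, 60, 66, 68, 71, 88, 90}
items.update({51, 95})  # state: {6, 7, 51, 52, 54, 59, 60, 66, 68, 71, 88, 90, 95}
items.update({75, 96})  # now {6, 7, 51, 52, 54, 59, 60, 66, 68, 71, 75, 88, 90, 95, 96}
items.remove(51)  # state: {6, 7, 52, 54, 59, 60, 66, 68, 71, 75, 88, 90, 95, 96}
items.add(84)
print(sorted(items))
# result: [6, 7, 52, 54, 59, 60, 66, 68, 71, 75, 84, 88, 90, 95, 96]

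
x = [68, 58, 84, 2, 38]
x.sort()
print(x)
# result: [2, 38, 58, 68, 84]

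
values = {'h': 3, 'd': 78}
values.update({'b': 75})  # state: {'h': 3, 'd': 78, 'b': 75}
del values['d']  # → {'h': 3, 'b': 75}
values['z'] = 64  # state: {'h': 3, 'b': 75, 'z': 64}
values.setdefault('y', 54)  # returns 54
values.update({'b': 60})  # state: {'h': 3, 'b': 60, 'z': 64, 'y': 54}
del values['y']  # {'h': 3, 'b': 60, 'z': 64}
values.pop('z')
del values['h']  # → {'b': 60}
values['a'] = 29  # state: {'b': 60, 'a': 29}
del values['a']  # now {'b': 60}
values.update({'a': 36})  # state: {'b': 60, 'a': 36}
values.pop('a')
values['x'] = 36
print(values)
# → {'b': 60, 'x': 36}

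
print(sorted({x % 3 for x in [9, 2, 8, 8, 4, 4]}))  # [0, 1, 2]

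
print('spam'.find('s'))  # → 0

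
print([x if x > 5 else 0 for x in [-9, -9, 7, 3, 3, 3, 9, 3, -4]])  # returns [0, 0, 7, 0, 0, 0, 9, 0, 0]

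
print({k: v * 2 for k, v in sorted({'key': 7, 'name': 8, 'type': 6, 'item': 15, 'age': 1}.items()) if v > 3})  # {'item': 30, 'key': 14, 'name': 16, 'type': 12}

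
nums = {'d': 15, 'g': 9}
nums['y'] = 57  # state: {'d': 15, 'g': 9, 'y': 57}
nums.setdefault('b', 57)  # 57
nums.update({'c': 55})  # {'d': 15, 'g': 9, 'y': 57, 'b': 57, 'c': 55}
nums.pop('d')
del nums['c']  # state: {'g': 9, 'y': 57, 'b': 57}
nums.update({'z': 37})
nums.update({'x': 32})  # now {'g': 9, 'y': 57, 'b': 57, 'z': 37, 'x': 32}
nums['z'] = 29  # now {'g': 9, 'y': 57, 'b': 57, 'z': 29, 'x': 32}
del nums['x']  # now {'g': 9, 'y': 57, 'b': 57, 'z': 29}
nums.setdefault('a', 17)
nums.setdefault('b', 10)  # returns 57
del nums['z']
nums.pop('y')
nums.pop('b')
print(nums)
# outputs {'g': 9, 'a': 17}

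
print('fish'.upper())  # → FISH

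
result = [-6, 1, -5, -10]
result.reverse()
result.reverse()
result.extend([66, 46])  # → [-6, 1, -5, -10, 66, 46]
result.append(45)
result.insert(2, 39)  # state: [-6, 1, 39, -5, -10, 66, 46, 45]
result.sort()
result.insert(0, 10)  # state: [10, -10, -6, -5, 1, 39, 45, 46, 66]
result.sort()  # [-10, -6, -5, 1, 10, 39, 45, 46, 66]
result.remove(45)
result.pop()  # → 66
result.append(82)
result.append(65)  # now [-10, -6, -5, 1, 10, 39, 46, 82, 65]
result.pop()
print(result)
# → [-10, -6, -5, 1, 10, 39, 46, 82]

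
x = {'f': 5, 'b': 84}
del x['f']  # {'b': 84}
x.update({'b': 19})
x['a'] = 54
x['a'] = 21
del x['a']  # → {'b': 19}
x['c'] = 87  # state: {'b': 19, 'c': 87}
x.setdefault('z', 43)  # 43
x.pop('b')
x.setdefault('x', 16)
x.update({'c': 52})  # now {'c': 52, 'z': 43, 'x': 16}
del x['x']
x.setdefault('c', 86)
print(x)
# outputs {'c': 52, 'z': 43}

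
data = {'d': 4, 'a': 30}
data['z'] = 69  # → {'d': 4, 'a': 30, 'z': 69}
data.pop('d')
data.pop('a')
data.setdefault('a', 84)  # 84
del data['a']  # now {'z': 69}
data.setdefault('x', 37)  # 37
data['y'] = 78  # {'z': 69, 'x': 37, 'y': 78}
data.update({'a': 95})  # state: {'z': 69, 'x': 37, 'y': 78, 'a': 95}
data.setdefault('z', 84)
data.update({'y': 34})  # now {'z': 69, 'x': 37, 'y': 34, 'a': 95}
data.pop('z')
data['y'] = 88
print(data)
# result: {'x': 37, 'y': 88, 'a': 95}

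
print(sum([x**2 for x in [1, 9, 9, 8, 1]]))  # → 228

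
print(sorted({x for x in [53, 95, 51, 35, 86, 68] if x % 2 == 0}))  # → [68, 86]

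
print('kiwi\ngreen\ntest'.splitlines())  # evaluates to ['kiwi', 'green', 'test']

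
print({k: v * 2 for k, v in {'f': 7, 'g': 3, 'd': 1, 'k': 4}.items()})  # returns {'f': 14, 'g': 6, 'd': 2, 'k': 8}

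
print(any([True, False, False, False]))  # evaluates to True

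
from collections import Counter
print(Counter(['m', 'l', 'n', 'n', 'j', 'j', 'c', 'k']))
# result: Counter({'n': 2, 'j': 2, 'm': 1, 'l': 1, 'c': 1, 'k': 1})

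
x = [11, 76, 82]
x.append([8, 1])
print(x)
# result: [11, 76, 82, [8, 1]]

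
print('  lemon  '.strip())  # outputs lemon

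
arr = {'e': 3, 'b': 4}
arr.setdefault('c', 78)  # 78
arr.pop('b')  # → 4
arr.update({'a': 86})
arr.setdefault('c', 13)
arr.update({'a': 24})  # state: {'e': 3, 'c': 78, 'a': 24}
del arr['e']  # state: {'c': 78, 'a': 24}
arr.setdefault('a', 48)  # 24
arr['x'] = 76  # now {'c': 78, 'a': 24, 'x': 76}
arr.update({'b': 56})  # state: {'c': 78, 'a': 24, 'x': 76, 'b': 56}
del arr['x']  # {'c': 78, 'a': 24, 'b': 56}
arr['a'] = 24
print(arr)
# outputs {'c': 78, 'a': 24, 'b': 56}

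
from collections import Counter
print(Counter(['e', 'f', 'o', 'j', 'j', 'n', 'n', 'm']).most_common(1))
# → [('j', 2)]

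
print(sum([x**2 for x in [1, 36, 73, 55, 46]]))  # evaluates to 11767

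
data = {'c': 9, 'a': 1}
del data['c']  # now {'a': 1}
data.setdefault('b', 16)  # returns 16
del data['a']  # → {'b': 16}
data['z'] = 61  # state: {'b': 16, 'z': 61}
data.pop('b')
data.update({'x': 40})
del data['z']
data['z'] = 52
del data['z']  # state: {'x': 40}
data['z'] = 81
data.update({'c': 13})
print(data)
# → {'x': 40, 'z': 81, 'c': 13}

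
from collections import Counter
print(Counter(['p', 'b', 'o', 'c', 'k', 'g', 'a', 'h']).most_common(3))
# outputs [('p', 1), ('b', 1), ('o', 1)]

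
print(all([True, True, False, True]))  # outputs False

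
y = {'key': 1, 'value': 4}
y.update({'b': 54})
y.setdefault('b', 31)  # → 54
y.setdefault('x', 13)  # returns 13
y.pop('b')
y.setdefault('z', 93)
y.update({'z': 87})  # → {'key': 1, 'value': 4, 'x': 13, 'z': 87}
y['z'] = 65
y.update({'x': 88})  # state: {'key': 1, 'value': 4, 'x': 88, 'z': 65}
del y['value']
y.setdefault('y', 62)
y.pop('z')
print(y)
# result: {'key': 1, 'x': 88, 'y': 62}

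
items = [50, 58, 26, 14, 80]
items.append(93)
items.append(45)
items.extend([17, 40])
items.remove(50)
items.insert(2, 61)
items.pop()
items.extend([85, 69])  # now [58, 26, 61, 14, 80, 93, 45, 17, 85, 69]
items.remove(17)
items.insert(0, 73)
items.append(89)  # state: [73, 58, 26, 61, 14, 80, 93, 45, 85, 69, 89]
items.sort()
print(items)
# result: [14, 26, 45, 58, 61, 69, 73, 80, 85, 89, 93]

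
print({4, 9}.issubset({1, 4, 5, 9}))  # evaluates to True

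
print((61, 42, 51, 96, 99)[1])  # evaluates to 42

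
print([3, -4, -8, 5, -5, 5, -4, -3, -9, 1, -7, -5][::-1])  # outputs [-5, -7, 1, -9, -3, -4, 5, -5, 5, -8, -4, 3]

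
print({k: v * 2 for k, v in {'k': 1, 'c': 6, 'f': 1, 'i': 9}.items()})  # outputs {'k': 2, 'c': 12, 'f': 2, 'i': 18}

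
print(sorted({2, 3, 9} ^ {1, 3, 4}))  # [1, 2, 4, 9]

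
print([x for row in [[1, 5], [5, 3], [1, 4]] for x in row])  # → [1, 5, 5, 3, 1, 4]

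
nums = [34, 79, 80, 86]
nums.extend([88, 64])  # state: [34, 79, 80, 86, 88, 64]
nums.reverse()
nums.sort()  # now [34, 64, 79, 80, 86, 88]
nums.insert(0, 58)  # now [58, 34, 64, 79, 80, 86, 88]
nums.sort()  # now [34, 58, 64, 79, 80, 86, 88]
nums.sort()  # [34, 58, 64, 79, 80, 86, 88]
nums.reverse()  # [88, 86, 80, 79, 64, 58, 34]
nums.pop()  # 34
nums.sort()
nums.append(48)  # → [58, 64, 79, 80, 86, 88, 48]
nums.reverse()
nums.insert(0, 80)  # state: [80, 48, 88, 86, 80, 79, 64, 58]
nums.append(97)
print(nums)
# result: [80, 48, 88, 86, 80, 79, 64, 58, 97]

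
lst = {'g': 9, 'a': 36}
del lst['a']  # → {'g': 9}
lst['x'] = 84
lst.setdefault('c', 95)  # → 95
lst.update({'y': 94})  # {'g': 9, 'x': 84, 'c': 95, 'y': 94}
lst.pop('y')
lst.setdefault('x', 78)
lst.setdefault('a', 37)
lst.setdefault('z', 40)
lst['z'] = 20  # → {'g': 9, 'x': 84, 'c': 95, 'a': 37, 'z': 20}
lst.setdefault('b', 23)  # 23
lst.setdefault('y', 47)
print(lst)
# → {'g': 9, 'x': 84, 'c': 95, 'a': 37, 'z': 20, 'b': 23, 'y': 47}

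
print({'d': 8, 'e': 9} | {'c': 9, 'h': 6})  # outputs {'d': 8, 'e': 9, 'c': 9, 'h': 6}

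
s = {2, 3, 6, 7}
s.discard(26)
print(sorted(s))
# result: [2, 3, 6, 7]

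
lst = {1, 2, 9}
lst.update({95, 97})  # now {1, 2, 9, 95, 97}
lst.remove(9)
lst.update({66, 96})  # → {1, 2, 66, 95, 96, 97}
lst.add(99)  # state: {1, 2, 66, 95, 96, 97, 99}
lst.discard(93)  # {1, 2, 66, 95, 96, 97, 99}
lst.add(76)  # {1, 2, 66, 76, 95, 96, 97, 99}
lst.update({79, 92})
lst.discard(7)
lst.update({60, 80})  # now {1, 2, 60, 66, 76, 79, 80, 92, 95, 96, 97, 99}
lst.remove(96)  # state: {1, 2, 60, 66, 76, 79, 80, 92, 95, 97, 99}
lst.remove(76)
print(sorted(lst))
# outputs [1, 2, 60, 66, 79, 80, 92, 95, 97, 99]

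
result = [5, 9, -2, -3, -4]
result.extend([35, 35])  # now [5, 9, -2, -3, -4, 35, 35]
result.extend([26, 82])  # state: [5, 9, -2, -3, -4, 35, 35, 26, 82]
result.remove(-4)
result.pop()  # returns 82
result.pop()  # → 26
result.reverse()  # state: [35, 35, -3, -2, 9, 5]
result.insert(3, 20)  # [35, 35, -3, 20, -2, 9, 5]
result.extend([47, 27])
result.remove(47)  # [35, 35, -3, 20, -2, 9, 5, 27]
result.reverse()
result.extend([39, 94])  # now [27, 5, 9, -2, 20, -3, 35, 35, 39, 94]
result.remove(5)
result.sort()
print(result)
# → [-3, -2, 9, 20, 27, 35, 35, 39, 94]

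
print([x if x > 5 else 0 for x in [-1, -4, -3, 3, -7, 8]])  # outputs [0, 0, 0, 0, 0, 8]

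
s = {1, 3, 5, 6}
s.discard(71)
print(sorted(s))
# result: [1, 3, 5, 6]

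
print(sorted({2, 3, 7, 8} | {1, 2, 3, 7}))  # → [1, 2, 3, 7, 8]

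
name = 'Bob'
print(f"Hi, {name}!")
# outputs Hi, Bob!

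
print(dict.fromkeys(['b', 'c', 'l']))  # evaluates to {'b': None, 'c': None, 'l': None}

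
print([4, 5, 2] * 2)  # [4, 5, 2, 4, 5, 2]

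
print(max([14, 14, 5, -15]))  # 14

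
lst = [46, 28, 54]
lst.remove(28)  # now [46, 54]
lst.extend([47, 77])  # [46, 54, 47, 77]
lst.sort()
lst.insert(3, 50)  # [46, 47, 54, 50, 77]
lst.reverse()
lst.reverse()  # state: [46, 47, 54, 50, 77]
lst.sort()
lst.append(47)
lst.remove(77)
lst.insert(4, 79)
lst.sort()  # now [46, 47, 47, 50, 54, 79]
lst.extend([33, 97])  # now [46, 47, 47, 50, 54, 79, 33, 97]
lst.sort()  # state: [33, 46, 47, 47, 50, 54, 79, 97]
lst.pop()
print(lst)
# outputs [33, 46, 47, 47, 50, 54, 79]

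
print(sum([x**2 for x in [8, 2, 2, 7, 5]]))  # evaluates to 146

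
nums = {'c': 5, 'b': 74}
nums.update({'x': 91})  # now {'c': 5, 'b': 74, 'x': 91}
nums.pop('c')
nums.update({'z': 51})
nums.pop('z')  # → 51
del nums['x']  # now {'b': 74}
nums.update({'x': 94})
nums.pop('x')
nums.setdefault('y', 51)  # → 51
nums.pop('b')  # 74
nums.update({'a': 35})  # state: {'y': 51, 'a': 35}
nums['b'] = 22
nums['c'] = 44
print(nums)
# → {'y': 51, 'a': 35, 'b': 22, 'c': 44}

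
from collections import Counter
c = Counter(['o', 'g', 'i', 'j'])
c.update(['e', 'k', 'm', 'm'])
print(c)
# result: Counter({'m': 2, 'o': 1, 'g': 1, 'i': 1, 'j': 1, 'e': 1, 'k': 1})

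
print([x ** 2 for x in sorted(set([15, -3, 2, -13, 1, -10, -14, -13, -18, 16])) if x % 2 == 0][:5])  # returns [324, 196, 100, 4, 256]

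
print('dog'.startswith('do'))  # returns True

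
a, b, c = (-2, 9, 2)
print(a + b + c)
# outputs 9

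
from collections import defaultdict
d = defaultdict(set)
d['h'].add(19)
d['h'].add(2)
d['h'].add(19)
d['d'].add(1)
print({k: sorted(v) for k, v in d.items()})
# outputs {'h': [2, 19], 'd': [1]}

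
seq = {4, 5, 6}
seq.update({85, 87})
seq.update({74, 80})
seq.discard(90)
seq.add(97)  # {4, 5, 6, 74, 80, 85, 87, 97}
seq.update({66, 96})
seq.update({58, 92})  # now {4, 5, 6, 58, 66, 74, 80, 85, 87, 92, 96, 97}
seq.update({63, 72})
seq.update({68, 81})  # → {4, 5, 6, 58, 63, 66, 68, 72, 74, 80, 81, 85, 87, 92, 96, 97}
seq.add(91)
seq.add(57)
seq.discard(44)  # {4, 5, 6, 57, 58, 63, 66, 68, 72, 74, 80, 81, 85, 87, 91, 92, 96, 97}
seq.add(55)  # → {4, 5, 6, 55, 57, 58, 63, 66, 68, 72, 74, 80, 81, 85, 87, 91, 92, 96, 97}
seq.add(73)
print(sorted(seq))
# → [4, 5, 6, 55, 57, 58, 63, 66, 68, 72, 73, 74, 80, 81, 85, 87, 91, 92, 96, 97]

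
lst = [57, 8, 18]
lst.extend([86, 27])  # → [57, 8, 18, 86, 27]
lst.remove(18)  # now [57, 8, 86, 27]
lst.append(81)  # [57, 8, 86, 27, 81]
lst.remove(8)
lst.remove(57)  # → [86, 27, 81]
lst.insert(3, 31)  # [86, 27, 81, 31]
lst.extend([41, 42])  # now [86, 27, 81, 31, 41, 42]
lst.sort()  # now [27, 31, 41, 42, 81, 86]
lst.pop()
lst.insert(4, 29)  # [27, 31, 41, 42, 29, 81]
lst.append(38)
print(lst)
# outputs [27, 31, 41, 42, 29, 81, 38]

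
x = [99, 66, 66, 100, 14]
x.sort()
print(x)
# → [14, 66, 66, 99, 100]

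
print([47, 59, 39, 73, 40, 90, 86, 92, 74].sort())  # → None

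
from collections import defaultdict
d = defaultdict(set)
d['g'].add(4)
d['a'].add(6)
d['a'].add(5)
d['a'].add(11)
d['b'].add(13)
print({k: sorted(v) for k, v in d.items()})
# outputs {'g': [4], 'a': [5, 6, 11], 'b': [13]}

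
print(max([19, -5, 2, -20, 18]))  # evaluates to 19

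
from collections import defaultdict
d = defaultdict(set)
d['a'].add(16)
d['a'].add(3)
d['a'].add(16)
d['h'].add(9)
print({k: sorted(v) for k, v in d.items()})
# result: {'a': [3, 16], 'h': [9]}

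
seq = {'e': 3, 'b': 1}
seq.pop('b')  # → 1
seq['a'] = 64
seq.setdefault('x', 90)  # 90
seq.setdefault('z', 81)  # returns 81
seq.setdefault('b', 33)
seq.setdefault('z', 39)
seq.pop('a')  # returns 64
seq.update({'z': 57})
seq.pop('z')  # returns 57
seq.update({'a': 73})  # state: {'e': 3, 'x': 90, 'b': 33, 'a': 73}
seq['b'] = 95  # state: {'e': 3, 'x': 90, 'b': 95, 'a': 73}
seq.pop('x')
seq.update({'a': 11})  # {'e': 3, 'b': 95, 'a': 11}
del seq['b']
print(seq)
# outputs {'e': 3, 'a': 11}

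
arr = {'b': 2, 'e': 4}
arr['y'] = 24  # {'b': 2, 'e': 4, 'y': 24}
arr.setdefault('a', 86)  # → 86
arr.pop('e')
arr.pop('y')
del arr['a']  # {'b': 2}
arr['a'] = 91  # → {'b': 2, 'a': 91}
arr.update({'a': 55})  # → {'b': 2, 'a': 55}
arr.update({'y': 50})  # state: {'b': 2, 'a': 55, 'y': 50}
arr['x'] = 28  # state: {'b': 2, 'a': 55, 'y': 50, 'x': 28}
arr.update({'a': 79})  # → {'b': 2, 'a': 79, 'y': 50, 'x': 28}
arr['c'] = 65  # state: {'b': 2, 'a': 79, 'y': 50, 'x': 28, 'c': 65}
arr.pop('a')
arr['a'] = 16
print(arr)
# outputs {'b': 2, 'y': 50, 'x': 28, 'c': 65, 'a': 16}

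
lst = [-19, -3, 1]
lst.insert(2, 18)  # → [-19, -3, 18, 1]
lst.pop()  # 1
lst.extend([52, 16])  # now [-19, -3, 18, 52, 16]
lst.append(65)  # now [-19, -3, 18, 52, 16, 65]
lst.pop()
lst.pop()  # 16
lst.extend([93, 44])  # [-19, -3, 18, 52, 93, 44]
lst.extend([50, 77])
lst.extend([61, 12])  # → [-19, -3, 18, 52, 93, 44, 50, 77, 61, 12]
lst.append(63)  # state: [-19, -3, 18, 52, 93, 44, 50, 77, 61, 12, 63]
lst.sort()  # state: [-19, -3, 12, 18, 44, 50, 52, 61, 63, 77, 93]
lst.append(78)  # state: [-19, -3, 12, 18, 44, 50, 52, 61, 63, 77, 93, 78]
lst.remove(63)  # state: [-19, -3, 12, 18, 44, 50, 52, 61, 77, 93, 78]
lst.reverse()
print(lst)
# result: [78, 93, 77, 61, 52, 50, 44, 18, 12, -3, -19]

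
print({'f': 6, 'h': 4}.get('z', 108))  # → 108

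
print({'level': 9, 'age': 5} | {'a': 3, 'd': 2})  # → {'level': 9, 'age': 5, 'a': 3, 'd': 2}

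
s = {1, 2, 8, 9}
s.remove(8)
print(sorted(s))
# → [1, 2, 9]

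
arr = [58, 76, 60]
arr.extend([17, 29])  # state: [58, 76, 60, 17, 29]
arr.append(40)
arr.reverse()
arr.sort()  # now [17, 29, 40, 58, 60, 76]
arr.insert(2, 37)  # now [17, 29, 37, 40, 58, 60, 76]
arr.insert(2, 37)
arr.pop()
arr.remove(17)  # [29, 37, 37, 40, 58, 60]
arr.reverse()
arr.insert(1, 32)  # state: [60, 32, 58, 40, 37, 37, 29]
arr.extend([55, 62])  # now [60, 32, 58, 40, 37, 37, 29, 55, 62]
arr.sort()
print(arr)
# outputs [29, 32, 37, 37, 40, 55, 58, 60, 62]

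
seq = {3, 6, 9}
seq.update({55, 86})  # {3, 6, 9, 55, 86}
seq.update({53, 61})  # {3, 6, 9, 53, 55, 61, 86}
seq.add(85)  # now {3, 6, 9, 53, 55, 61, 85, 86}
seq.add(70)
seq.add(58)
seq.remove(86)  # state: {3, 6, 9, 53, 55, 58, 61, 70, 85}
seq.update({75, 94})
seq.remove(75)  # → {3, 6, 9, 53, 55, 58, 61, 70, 85, 94}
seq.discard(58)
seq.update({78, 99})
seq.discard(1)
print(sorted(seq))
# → [3, 6, 9, 53, 55, 61, 70, 78, 85, 94, 99]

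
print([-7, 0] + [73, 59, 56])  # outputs [-7, 0, 73, 59, 56]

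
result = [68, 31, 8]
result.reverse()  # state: [8, 31, 68]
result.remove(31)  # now [8, 68]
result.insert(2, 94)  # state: [8, 68, 94]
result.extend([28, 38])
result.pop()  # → 38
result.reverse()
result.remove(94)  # [28, 68, 8]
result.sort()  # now [8, 28, 68]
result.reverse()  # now [68, 28, 8]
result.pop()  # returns 8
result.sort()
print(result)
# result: [28, 68]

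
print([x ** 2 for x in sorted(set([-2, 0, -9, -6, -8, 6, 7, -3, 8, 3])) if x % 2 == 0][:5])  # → [64, 36, 4, 0, 36]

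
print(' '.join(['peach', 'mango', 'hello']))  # peach mango hello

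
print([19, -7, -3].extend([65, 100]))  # None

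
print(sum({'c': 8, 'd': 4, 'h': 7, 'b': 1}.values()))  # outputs 20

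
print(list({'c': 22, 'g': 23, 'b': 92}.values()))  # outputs [22, 23, 92]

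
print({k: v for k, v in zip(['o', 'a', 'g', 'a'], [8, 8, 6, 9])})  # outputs {'o': 8, 'a': 9, 'g': 6}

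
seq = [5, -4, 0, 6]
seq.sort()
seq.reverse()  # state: [6, 5, 0, -4]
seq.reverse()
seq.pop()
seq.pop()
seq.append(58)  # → [-4, 0, 58]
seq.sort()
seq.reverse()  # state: [58, 0, -4]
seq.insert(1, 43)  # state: [58, 43, 0, -4]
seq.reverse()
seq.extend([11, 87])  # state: [-4, 0, 43, 58, 11, 87]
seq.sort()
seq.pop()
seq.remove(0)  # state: [-4, 11, 43, 58]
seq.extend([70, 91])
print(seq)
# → [-4, 11, 43, 58, 70, 91]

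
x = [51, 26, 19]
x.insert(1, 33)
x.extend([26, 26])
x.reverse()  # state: [26, 26, 19, 26, 33, 51]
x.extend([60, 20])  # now [26, 26, 19, 26, 33, 51, 60, 20]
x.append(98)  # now [26, 26, 19, 26, 33, 51, 60, 20, 98]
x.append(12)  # [26, 26, 19, 26, 33, 51, 60, 20, 98, 12]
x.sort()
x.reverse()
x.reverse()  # [12, 19, 20, 26, 26, 26, 33, 51, 60, 98]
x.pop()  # 98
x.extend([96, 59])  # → [12, 19, 20, 26, 26, 26, 33, 51, 60, 96, 59]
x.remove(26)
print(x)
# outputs [12, 19, 20, 26, 26, 33, 51, 60, 96, 59]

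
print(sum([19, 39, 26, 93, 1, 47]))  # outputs 225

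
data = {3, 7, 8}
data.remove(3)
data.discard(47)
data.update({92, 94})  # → {7, 8, 92, 94}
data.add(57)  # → {7, 8, 57, 92, 94}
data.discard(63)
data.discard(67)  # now {7, 8, 57, 92, 94}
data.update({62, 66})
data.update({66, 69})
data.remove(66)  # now {7, 8, 57, 62, 69, 92, 94}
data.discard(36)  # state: {7, 8, 57, 62, 69, 92, 94}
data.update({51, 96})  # {7, 8, 51, 57, 62, 69, 92, 94, 96}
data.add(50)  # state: {7, 8, 50, 51, 57, 62, 69, 92, 94, 96}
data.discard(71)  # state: {7, 8, 50, 51, 57, 62, 69, 92, 94, 96}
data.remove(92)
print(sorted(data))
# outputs [7, 8, 50, 51, 57, 62, 69, 94, 96]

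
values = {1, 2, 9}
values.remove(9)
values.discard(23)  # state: {1, 2}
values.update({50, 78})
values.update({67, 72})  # {1, 2, 50, 67, 72, 78}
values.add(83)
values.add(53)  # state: {1, 2, 50, 53, 67, 72, 78, 83}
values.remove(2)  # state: {1, 50, 53, 67, 72, 78, 83}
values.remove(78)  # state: {1, 50, 53, 67, 72, 83}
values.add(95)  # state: {1, 50, 53, 67, 72, 83, 95}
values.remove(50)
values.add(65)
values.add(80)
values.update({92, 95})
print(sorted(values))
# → [1, 53, 65, 67, 72, 80, 83, 92, 95]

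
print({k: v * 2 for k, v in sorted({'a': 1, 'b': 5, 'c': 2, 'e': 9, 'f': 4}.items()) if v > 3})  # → {'b': 10, 'e': 18, 'f': 8}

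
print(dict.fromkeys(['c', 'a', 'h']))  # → {'c': None, 'a': None, 'h': None}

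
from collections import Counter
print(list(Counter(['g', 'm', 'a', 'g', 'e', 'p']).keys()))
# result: ['g', 'm', 'a', 'e', 'p']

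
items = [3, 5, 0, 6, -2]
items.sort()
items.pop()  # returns 6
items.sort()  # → [-2, 0, 3, 5]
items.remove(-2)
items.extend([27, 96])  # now [0, 3, 5, 27, 96]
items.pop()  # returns 96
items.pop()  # 27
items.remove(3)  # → [0, 5]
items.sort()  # [0, 5]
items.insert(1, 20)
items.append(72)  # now [0, 20, 5, 72]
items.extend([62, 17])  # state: [0, 20, 5, 72, 62, 17]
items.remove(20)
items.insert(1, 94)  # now [0, 94, 5, 72, 62, 17]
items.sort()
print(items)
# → [0, 5, 17, 62, 72, 94]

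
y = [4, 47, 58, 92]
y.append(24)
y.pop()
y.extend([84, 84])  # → [4, 47, 58, 92, 84, 84]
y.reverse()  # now [84, 84, 92, 58, 47, 4]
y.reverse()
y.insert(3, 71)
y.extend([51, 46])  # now [4, 47, 58, 71, 92, 84, 84, 51, 46]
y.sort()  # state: [4, 46, 47, 51, 58, 71, 84, 84, 92]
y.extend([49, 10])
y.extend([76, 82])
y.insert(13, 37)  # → [4, 46, 47, 51, 58, 71, 84, 84, 92, 49, 10, 76, 82, 37]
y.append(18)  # [4, 46, 47, 51, 58, 71, 84, 84, 92, 49, 10, 76, 82, 37, 18]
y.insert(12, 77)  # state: [4, 46, 47, 51, 58, 71, 84, 84, 92, 49, 10, 76, 77, 82, 37, 18]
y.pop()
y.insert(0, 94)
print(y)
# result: [94, 4, 46, 47, 51, 58, 71, 84, 84, 92, 49, 10, 76, 77, 82, 37]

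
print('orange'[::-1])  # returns egnaro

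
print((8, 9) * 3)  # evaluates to (8, 9, 8, 9, 8, 9)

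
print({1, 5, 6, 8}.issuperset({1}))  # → True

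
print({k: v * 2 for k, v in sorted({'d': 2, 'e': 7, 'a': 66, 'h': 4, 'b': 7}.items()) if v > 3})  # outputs {'a': 132, 'b': 14, 'e': 14, 'h': 8}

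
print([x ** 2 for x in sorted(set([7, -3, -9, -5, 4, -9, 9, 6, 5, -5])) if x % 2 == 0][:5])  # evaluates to [16, 36]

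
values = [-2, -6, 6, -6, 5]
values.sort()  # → [-6, -6, -2, 5, 6]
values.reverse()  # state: [6, 5, -2, -6, -6]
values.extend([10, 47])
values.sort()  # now [-6, -6, -2, 5, 6, 10, 47]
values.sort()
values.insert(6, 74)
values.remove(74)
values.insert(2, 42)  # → [-6, -6, 42, -2, 5, 6, 10, 47]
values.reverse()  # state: [47, 10, 6, 5, -2, 42, -6, -6]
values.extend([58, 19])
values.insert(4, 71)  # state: [47, 10, 6, 5, 71, -2, 42, -6, -6, 58, 19]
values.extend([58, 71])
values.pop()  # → 71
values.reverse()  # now [58, 19, 58, -6, -6, 42, -2, 71, 5, 6, 10, 47]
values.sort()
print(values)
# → [-6, -6, -2, 5, 6, 10, 19, 42, 47, 58, 58, 71]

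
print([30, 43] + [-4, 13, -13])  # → [30, 43, -4, 13, -13]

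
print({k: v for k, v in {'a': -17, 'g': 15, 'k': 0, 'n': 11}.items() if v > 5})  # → {'g': 15, 'n': 11}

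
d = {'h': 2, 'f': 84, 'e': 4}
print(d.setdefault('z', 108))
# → 108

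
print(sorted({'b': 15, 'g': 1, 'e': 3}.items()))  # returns [('b', 15), ('e', 3), ('g', 1)]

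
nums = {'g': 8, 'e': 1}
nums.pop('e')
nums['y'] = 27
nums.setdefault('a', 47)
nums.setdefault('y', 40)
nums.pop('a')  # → 47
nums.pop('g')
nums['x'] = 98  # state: {'y': 27, 'x': 98}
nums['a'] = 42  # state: {'y': 27, 'x': 98, 'a': 42}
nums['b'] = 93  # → {'y': 27, 'x': 98, 'a': 42, 'b': 93}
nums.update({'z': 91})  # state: {'y': 27, 'x': 98, 'a': 42, 'b': 93, 'z': 91}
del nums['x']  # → {'y': 27, 'a': 42, 'b': 93, 'z': 91}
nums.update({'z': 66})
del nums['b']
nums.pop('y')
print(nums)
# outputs {'a': 42, 'z': 66}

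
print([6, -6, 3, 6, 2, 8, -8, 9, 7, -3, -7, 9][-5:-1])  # [9, 7, -3, -7]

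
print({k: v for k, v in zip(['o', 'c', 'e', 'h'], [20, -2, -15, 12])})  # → {'o': 20, 'c': -2, 'e': -15, 'h': 12}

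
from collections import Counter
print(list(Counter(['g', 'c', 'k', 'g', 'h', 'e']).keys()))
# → ['g', 'c', 'k', 'h', 'e']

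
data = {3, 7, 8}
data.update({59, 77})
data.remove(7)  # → {3, 8, 59, 77}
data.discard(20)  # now {3, 8, 59, 77}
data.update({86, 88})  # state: {3, 8, 59, 77, 86, 88}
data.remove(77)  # {3, 8, 59, 86, 88}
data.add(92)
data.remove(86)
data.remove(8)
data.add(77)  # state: {3, 59, 77, 88, 92}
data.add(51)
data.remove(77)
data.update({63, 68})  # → {3, 51, 59, 63, 68, 88, 92}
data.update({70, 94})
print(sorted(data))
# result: [3, 51, 59, 63, 68, 70, 88, 92, 94]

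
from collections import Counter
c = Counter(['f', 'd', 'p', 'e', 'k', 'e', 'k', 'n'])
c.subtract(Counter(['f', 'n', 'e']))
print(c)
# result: Counter({'k': 2, 'd': 1, 'p': 1, 'e': 1, 'f': 0, 'n': 0})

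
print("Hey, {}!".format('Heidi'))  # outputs Hey, Heidi!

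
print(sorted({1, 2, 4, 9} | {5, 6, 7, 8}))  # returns [1, 2, 4, 5, 6, 7, 8, 9]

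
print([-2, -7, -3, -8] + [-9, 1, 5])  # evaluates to [-2, -7, -3, -8, -9, 1, 5]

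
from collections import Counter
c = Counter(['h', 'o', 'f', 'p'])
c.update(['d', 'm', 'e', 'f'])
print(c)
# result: Counter({'f': 2, 'h': 1, 'o': 1, 'p': 1, 'd': 1, 'm': 1, 'e': 1})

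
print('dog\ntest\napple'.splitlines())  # ['dog', 'test', 'apple']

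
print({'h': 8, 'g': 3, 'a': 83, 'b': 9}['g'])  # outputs 3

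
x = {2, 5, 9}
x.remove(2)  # {5, 9}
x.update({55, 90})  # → {5, 9, 55, 90}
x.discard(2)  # {5, 9, 55, 90}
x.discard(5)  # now {9, 55, 90}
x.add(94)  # {9, 55, 90, 94}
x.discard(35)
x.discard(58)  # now {9, 55, 90, 94}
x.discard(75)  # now {9, 55, 90, 94}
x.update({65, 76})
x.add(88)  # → {9, 55, 65, 76, 88, 90, 94}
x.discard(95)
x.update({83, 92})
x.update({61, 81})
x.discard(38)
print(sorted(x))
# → [9, 55, 61, 65, 76, 81, 83, 88, 90, 92, 94]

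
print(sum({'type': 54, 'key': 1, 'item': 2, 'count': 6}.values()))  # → 63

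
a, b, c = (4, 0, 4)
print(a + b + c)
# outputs 8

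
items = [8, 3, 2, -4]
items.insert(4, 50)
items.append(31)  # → [8, 3, 2, -4, 50, 31]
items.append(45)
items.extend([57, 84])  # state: [8, 3, 2, -4, 50, 31, 45, 57, 84]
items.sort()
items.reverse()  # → [84, 57, 50, 45, 31, 8, 3, 2, -4]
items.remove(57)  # [84, 50, 45, 31, 8, 3, 2, -4]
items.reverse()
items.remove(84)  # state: [-4, 2, 3, 8, 31, 45, 50]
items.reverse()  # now [50, 45, 31, 8, 3, 2, -4]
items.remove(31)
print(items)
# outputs [50, 45, 8, 3, 2, -4]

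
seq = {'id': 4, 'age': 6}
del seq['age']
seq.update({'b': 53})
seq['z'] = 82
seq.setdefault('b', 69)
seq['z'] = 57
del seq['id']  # {'b': 53, 'z': 57}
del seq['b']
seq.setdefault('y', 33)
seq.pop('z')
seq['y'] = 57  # {'y': 57}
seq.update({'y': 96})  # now {'y': 96}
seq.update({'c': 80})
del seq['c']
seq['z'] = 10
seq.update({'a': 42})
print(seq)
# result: {'y': 96, 'z': 10, 'a': 42}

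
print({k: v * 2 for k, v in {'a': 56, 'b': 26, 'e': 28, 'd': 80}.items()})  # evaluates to {'a': 112, 'b': 52, 'e': 56, 'd': 160}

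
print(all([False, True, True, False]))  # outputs False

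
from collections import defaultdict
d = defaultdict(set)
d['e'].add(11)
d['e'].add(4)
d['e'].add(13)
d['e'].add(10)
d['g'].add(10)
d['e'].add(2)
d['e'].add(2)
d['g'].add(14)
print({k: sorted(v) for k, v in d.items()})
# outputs {'e': [2, 4, 10, 11, 13], 'g': [10, 14]}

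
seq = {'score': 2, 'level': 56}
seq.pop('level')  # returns 56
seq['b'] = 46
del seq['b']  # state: {'score': 2}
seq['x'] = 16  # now {'score': 2, 'x': 16}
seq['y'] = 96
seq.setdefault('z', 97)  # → 97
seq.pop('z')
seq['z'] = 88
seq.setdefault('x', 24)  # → 16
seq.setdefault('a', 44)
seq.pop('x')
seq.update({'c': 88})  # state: {'score': 2, 'y': 96, 'z': 88, 'a': 44, 'c': 88}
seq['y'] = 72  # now {'score': 2, 'y': 72, 'z': 88, 'a': 44, 'c': 88}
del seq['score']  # {'y': 72, 'z': 88, 'a': 44, 'c': 88}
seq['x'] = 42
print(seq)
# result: {'y': 72, 'z': 88, 'a': 44, 'c': 88, 'x': 42}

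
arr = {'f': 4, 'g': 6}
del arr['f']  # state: {'g': 6}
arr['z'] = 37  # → {'g': 6, 'z': 37}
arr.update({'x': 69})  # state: {'g': 6, 'z': 37, 'x': 69}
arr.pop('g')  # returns 6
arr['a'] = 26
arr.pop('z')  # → 37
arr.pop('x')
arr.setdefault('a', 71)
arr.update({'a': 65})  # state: {'a': 65}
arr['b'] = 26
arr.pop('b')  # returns 26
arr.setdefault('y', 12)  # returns 12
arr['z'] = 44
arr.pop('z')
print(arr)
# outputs {'a': 65, 'y': 12}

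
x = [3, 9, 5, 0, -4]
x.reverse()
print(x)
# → [-4, 0, 5, 9, 3]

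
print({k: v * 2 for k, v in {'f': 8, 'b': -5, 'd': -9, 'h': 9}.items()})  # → {'f': 16, 'b': -10, 'd': -18, 'h': 18}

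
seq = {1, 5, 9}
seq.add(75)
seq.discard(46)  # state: {1, 5, 9, 75}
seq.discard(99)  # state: {1, 5, 9, 75}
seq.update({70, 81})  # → {1, 5, 9, 70, 75, 81}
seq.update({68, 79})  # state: {1, 5, 9, 68, 70, 75, 79, 81}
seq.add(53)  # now {1, 5, 9, 53, 68, 70, 75, 79, 81}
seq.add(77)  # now {1, 5, 9, 53, 68, 70, 75, 77, 79, 81}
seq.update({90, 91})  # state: {1, 5, 9, 53, 68, 70, 75, 77, 79, 81, 90, 91}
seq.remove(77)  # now {1, 5, 9, 53, 68, 70, 75, 79, 81, 90, 91}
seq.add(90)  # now {1, 5, 9, 53, 68, 70, 75, 79, 81, 90, 91}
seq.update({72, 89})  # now {1, 5, 9, 53, 68, 70, 72, 75, 79, 81, 89, 90, 91}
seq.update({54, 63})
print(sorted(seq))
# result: [1, 5, 9, 53, 54, 63, 68, 70, 72, 75, 79, 81, 89, 90, 91]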